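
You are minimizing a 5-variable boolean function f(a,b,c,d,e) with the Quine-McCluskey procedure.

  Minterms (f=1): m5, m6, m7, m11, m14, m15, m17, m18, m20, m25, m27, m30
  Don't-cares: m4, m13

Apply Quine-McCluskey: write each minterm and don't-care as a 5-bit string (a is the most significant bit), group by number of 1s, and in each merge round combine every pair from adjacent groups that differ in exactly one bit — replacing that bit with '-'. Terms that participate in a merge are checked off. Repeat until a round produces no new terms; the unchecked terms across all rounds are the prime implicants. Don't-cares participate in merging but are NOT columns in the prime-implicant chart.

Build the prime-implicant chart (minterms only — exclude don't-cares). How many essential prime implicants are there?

4

Round 0: 00100✓ 00101✓ 00110✓ 00111✓ 01011✓ 01101✓ 01110✓ 01111✓ 10001✓ 10010 10100✓ 11001✓ 11011✓ 11110✓
Round 1: -0100 -1011 -1110 0-101✓ 0-110✓ 0-111✓ 001-0✓ 001-1✓ 0010-✓ 0011-✓ 01-11 011-1✓ 0111-✓ 1-001 110-1
Round 2: 0-1-1 0-11- 001--
PIs = {-0100, -1011, -1110, 0-1-1, 0-11-, 001--, 01-11, 1-001, 10010, 110-1}
Coverage chart:
  m5: 0-1-1,001--
  m6: 0-11-,001--
  m7: 0-1-1,0-11-,001--
  m11: -1011,01-11
  m14: -1110,0-11-
  m15: 0-1-1,0-11-,01-11
  m17: 1-001 ←essential
  m18: 10010 ←essential
  m20: -0100 ←essential
  m25: 1-001,110-1
  m27: -1011,110-1
  m30: -1110 ←essential
Essential: -0100, -1110, 1-001, 10010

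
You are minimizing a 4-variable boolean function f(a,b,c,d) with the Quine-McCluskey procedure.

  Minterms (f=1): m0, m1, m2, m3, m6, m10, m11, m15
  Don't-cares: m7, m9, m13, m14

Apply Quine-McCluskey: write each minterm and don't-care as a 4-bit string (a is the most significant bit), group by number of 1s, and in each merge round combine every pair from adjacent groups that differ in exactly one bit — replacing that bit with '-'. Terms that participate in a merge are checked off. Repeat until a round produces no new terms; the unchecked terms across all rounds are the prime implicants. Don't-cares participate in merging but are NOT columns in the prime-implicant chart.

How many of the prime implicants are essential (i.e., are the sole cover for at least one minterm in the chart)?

2

size-2^0 implicants → 0000(✓)  0001(✓)  0010(✓)  0011(✓)  0110(✓)  0111(✓)  1001(✓)  1010(✓)  1011(✓)  1101(✓)  1110(✓)  1111(✓)
size-2^1 implicants → -001(✓)  -010(✓)  -011(✓)  -110(✓)  -111(✓)  0-10(✓)  0-11(✓)  00-0(✓)  00-1(✓)  000-(✓)  001-(✓)  011-(✓)  1-01(✓)  1-10(✓)  1-11(✓)  10-1(✓)  101-(✓)  11-1(✓)  111-(✓)
size-2^2 implicants → --10(✓)  --11(✓)  -0-1  -01-(✓)  -11-(✓)  0-1-(✓)  00--  1--1  1-1-(✓)
size-2^3 implicants → --1-
Unchecked terms (primes): --1-, -0-1, 00--, 1--1
Minterm coverage:
  m0 ⊆ 00-- [E]
  m1 ⊆ -0-1,00--
  m2 ⊆ --1-,00--
  m3 ⊆ --1-,-0-1,00--
  m6 ⊆ --1- [E]
  m10 ⊆ --1- [E]
  m11 ⊆ --1-,-0-1,1--1
  m15 ⊆ --1-,1--1
E = {--1-, 00--}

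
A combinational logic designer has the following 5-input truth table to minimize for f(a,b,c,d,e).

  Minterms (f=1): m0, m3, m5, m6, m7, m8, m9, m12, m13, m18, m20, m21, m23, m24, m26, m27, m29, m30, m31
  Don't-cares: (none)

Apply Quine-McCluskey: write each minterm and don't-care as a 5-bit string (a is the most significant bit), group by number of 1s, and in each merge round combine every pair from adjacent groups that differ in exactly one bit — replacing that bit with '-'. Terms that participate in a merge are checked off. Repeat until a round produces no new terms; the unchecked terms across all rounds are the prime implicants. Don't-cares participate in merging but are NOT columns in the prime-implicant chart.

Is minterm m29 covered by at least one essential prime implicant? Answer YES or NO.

NO

size-2^0 implicants → 00000(✓)  00011(✓)  00101(✓)  00110(✓)  00111(✓)  01000(✓)  01001(✓)  01100(✓)  01101(✓)  10010(✓)  10100(✓)  10101(✓)  10111(✓)  11000(✓)  11010(✓)  11011(✓)  11101(✓)  11110(✓)  11111(✓)
size-2^1 implicants → -0101(✓)  -0111(✓)  -1000  -1101(✓)  0-000  0-101(✓)  00-11  001-1(✓)  0011-  01-00(✓)  01-01(✓)  0100-(✓)  0110-(✓)  1-010  1-101(✓)  1-111(✓)  101-1(✓)  1010-  11-10(✓)  11-11(✓)  110-0  1101-(✓)  111-1(✓)  1111-(✓)
size-2^2 implicants → --101  -01-1  01-0-  1-1-1  11-1-
Unchecked terms (primes): --101, -01-1, -1000, 0-000, 00-11, 0011-, 01-0-, 1-010, 1-1-1, 1010-, 11-1-, 110-0
Minterm coverage:
  m0 ⊆ 0-000 [E]
  m3 ⊆ 00-11 [E]
  m5 ⊆ --101,-01-1
  m6 ⊆ 0011- [E]
  m7 ⊆ -01-1,00-11,0011-
  m8 ⊆ -1000,0-000,01-0-
  m9 ⊆ 01-0- [E]
  m12 ⊆ 01-0- [E]
  m13 ⊆ --101,01-0-
  m18 ⊆ 1-010 [E]
  m20 ⊆ 1010- [E]
  m21 ⊆ --101,-01-1,1-1-1,1010-
  m23 ⊆ -01-1,1-1-1
  m24 ⊆ -1000,110-0
  m26 ⊆ 1-010,11-1-,110-0
  m27 ⊆ 11-1- [E]
  m29 ⊆ --101,1-1-1
  m30 ⊆ 11-1- [E]
  m31 ⊆ 1-1-1,11-1-
E = {0-000, 00-11, 0011-, 01-0-, 1-010, 1010-, 11-1-}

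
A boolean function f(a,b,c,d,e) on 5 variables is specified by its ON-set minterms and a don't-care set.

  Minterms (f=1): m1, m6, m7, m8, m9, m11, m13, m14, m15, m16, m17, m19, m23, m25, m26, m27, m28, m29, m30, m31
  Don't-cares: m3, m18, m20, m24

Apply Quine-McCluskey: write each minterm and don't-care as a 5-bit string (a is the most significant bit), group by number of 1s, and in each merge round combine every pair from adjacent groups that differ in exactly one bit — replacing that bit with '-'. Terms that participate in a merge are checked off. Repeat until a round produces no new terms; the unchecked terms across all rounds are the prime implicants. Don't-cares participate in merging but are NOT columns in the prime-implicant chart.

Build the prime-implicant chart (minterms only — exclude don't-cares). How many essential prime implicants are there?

5

Round 0: 00001✓ 00011✓ 00110✓ 00111✓ 01000✓ 01001✓ 01011✓ 01101✓ 01110✓ 01111✓ 10000✓ 10001✓ 10010✓ 10011✓ 10100✓ 10111✓ 11000✓ 11001✓ 11010✓ 11011✓ 11100✓ 11101✓ 11110✓ 11111✓
Round 1: -0001✓ -0011✓ -0111✓ -1000✓ -1001✓ -1011✓ -1101✓ -1110✓ -1111✓ 0-001✓ 0-011✓ 0-110✓ 0-111✓ 00-11✓ 000-1✓ 0011-✓ 01-01✓ 01-11✓ 010-1✓ 0100-✓ 011-1✓ 0111-✓ 1-000✓ 1-001✓ 1-010✓ 1-011✓ 1-100✓ 1-111✓ 10-00✓ 10-11✓ 100-0✓ 100-1✓ 1000-✓ 1001-✓ 11-00✓ 11-01✓ 11-10✓ 11-11✓ 110-0✓ 110-1✓ 1100-✓ 1101-✓ 111-0✓ 111-1✓ 1110-✓ 1111-✓
Round 2: --001✓ --011✓ --111✓ -0-11✓ -00-1✓ -1-01✓ -1-11✓ -10-1✓ -100- -11-1✓ -111- 0--11✓ 0-0-1✓ 0-11- 01--1✓ 1--00 1--11✓ 1-0-0✓ 1-0-1✓ 1-00-✓ 1-01-✓ 100--✓ 11--0✓ 11--1✓ 11-0-✓ 11-1-✓ 110--✓ 111--✓
Round 3: ---11 --0-1 -1--1 1-0-- 11---
PIs = {---11, --0-1, -1--1, -100-, -111-, 0-11-, 1--00, 1-0--, 11---}
Coverage chart:
  m1: --0-1 ←essential
  m6: 0-11- ←essential
  m7: ---11,0-11-
  m8: -100- ←essential
  m9: --0-1,-1--1,-100-
  m11: ---11,--0-1,-1--1
  m13: -1--1 ←essential
  m14: -111-,0-11-
  m15: ---11,-1--1,-111-,0-11-
  m16: 1--00,1-0--
  m17: --0-1,1-0--
  m19: ---11,--0-1,1-0--
  m23: ---11 ←essential
  m25: --0-1,-1--1,-100-,1-0--,11---
  m26: 1-0--,11---
  m27: ---11,--0-1,-1--1,1-0--,11---
  m28: 1--00,11---
  m29: -1--1,11---
  m30: -111-,11---
  m31: ---11,-1--1,-111-,11---
Essential: ---11, --0-1, -1--1, -100-, 0-11-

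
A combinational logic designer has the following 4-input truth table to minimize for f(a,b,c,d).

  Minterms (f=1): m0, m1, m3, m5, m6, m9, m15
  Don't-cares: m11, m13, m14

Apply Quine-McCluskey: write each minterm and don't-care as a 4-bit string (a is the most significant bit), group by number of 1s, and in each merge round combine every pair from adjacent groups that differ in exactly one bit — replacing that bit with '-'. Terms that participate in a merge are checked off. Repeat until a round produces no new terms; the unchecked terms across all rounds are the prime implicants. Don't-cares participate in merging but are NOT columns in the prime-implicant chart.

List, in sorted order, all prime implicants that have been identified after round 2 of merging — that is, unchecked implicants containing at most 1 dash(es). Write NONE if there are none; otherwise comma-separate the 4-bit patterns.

Round 0: 0000✓ 0001✓ 0011✓ 0101✓ 0110✓ 1001✓ 1011✓ 1101✓ 1110✓ 1111✓
Round 1: -001✓ -011✓ -101✓ -110 0-01✓ 00-1✓ 000- 1-01✓ 1-11✓ 10-1✓ 11-1✓ 111-
Round 2: --01 -0-1 1--1
PIs = {--01, -0-1, -110, 000-, 1--1, 111-}

-110, 000-, 111-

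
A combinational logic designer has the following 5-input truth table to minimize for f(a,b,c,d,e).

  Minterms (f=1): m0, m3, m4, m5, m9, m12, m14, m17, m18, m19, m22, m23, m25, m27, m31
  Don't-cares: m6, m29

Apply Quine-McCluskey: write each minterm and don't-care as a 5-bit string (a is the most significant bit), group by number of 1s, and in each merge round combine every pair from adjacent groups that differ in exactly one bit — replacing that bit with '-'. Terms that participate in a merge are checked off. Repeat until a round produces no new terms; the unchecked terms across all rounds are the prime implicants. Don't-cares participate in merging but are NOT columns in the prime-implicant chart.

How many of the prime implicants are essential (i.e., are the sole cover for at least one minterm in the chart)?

7

Round 0: 00000✓ 00011✓ 00100✓ 00101✓ 00110✓ 01001✓ 01100✓ 01110✓ 10001✓ 10010✓ 10011✓ 10110✓ 10111✓ 11001✓ 11011✓ 11101✓ 11111✓
Round 1: -0011 -0110 -1001 0-100✓ 0-110✓ 00-00 001-0✓ 0010- 011-0✓ 1-001✓ 1-011✓ 1-111✓ 10-10✓ 10-11✓ 100-1✓ 1001-✓ 1011-✓ 11-01✓ 11-11✓ 110-1✓ 111-1✓
Round 2: 0-1-0 1--11 1-0-1 10-1- 11--1
PIs = {-0011, -0110, -1001, 0-1-0, 00-00, 0010-, 1--11, 1-0-1, 10-1-, 11--1}
Coverage chart:
  m0: 00-00 ←essential
  m3: -0011 ←essential
  m4: 0-1-0,00-00,0010-
  m5: 0010- ←essential
  m9: -1001 ←essential
  m12: 0-1-0 ←essential
  m14: 0-1-0 ←essential
  m17: 1-0-1 ←essential
  m18: 10-1- ←essential
  m19: -0011,1--11,1-0-1,10-1-
  m22: -0110,10-1-
  m23: 1--11,10-1-
  m25: -1001,1-0-1,11--1
  m27: 1--11,1-0-1,11--1
  m31: 1--11,11--1
Essential: -0011, -1001, 0-1-0, 00-00, 0010-, 1-0-1, 10-1-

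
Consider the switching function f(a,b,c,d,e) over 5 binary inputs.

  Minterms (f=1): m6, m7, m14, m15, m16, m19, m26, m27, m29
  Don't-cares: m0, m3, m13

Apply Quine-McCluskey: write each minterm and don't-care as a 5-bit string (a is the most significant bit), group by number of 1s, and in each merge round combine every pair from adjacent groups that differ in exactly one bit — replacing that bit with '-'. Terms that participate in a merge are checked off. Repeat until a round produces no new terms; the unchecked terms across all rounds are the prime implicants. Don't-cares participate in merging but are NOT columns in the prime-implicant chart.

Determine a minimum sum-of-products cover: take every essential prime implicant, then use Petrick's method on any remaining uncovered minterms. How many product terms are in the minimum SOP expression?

Round 0: 00000✓ 00011✓ 00110✓ 00111✓ 01101✓ 01110✓ 01111✓ 10000✓ 10011✓ 11010✓ 11011✓ 11101✓
Round 1: -0000 -0011 -1101 0-110✓ 0-111✓ 00-11 0011-✓ 011-1 0111-✓ 1-011 1101-
Round 2: 0-11-
PIs = {-0000, -0011, -1101, 0-11-, 00-11, 011-1, 1-011, 1101-}
Coverage chart:
  m6: 0-11- ←essential
  m7: 0-11-,00-11
  m14: 0-11- ←essential
  m15: 0-11-,011-1
  m16: -0000 ←essential
  m19: -0011,1-011
  m26: 1101- ←essential
  m27: 1-011,1101-
  m29: -1101 ←essential
Essential: -0000, -1101, 0-11-, 1101-
Petrick residual → -0011
Min cover (5 terms): b'c'd'e' + b'c'de + bcd'e + a'cd + abc'd

5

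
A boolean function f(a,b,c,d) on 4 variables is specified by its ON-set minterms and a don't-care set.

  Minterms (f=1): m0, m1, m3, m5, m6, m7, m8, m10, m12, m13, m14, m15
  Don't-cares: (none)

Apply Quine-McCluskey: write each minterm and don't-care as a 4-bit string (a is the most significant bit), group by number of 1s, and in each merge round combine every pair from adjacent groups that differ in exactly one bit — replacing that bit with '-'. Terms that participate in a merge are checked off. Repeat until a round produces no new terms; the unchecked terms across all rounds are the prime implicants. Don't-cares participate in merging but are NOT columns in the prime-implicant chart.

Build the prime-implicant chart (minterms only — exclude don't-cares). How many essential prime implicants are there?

Round 0: 0000✓ 0001✓ 0011✓ 0101✓ 0110✓ 0111✓ 1000✓ 1010✓ 1100✓ 1101✓ 1110✓ 1111✓
Round 1: -000 -101✓ -110✓ -111✓ 0-01✓ 0-11✓ 00-1✓ 000- 01-1✓ 011-✓ 1-00✓ 1-10✓ 10-0✓ 11-0✓ 11-1✓ 110-✓ 111-✓
Round 2: -1-1 -11- 0--1 1--0 11--
PIs = {-000, -1-1, -11-, 0--1, 000-, 1--0, 11--}
Coverage chart:
  m0: -000,000-
  m1: 0--1,000-
  m3: 0--1 ←essential
  m5: -1-1,0--1
  m6: -11- ←essential
  m7: -1-1,-11-,0--1
  m8: -000,1--0
  m10: 1--0 ←essential
  m12: 1--0,11--
  m13: -1-1,11--
  m14: -11-,1--0,11--
  m15: -1-1,-11-,11--
Essential: -11-, 0--1, 1--0

3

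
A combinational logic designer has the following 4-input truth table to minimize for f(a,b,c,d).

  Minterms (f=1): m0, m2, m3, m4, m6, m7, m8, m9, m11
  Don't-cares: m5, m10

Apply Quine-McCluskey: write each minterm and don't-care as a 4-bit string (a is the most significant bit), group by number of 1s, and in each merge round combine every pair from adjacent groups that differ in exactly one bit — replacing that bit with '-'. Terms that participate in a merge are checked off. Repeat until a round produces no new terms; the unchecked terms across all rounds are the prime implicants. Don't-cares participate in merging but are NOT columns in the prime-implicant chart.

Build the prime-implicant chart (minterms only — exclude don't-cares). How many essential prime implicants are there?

1

size-2^0 implicants → 0000(✓)  0010(✓)  0011(✓)  0100(✓)  0101(✓)  0110(✓)  0111(✓)  1000(✓)  1001(✓)  1010(✓)  1011(✓)
size-2^1 implicants → -000(✓)  -010(✓)  -011(✓)  0-00(✓)  0-10(✓)  0-11(✓)  00-0(✓)  001-(✓)  01-0(✓)  01-1(✓)  010-(✓)  011-(✓)  10-0(✓)  10-1(✓)  100-(✓)  101-(✓)
size-2^2 implicants → -0-0  -01-  0--0  0-1-  01--  10--
Unchecked terms (primes): -0-0, -01-, 0--0, 0-1-, 01--, 10--
Minterm coverage:
  m0 ⊆ -0-0,0--0
  m2 ⊆ -0-0,-01-,0--0,0-1-
  m3 ⊆ -01-,0-1-
  m4 ⊆ 0--0,01--
  m6 ⊆ 0--0,0-1-,01--
  m7 ⊆ 0-1-,01--
  m8 ⊆ -0-0,10--
  m9 ⊆ 10-- [E]
  m11 ⊆ -01-,10--
E = {10--}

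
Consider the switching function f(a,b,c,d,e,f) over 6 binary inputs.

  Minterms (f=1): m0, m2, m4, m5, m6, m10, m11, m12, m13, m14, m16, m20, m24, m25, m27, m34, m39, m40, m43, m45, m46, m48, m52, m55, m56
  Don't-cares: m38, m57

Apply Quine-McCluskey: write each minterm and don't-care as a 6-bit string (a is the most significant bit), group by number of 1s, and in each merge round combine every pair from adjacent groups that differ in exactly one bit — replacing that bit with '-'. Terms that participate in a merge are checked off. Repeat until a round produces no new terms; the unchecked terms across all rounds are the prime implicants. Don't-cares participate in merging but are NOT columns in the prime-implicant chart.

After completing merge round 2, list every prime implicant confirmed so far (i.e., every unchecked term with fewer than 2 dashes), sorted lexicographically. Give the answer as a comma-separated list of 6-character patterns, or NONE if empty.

Round 0: 000000✓ 000010✓ 000100✓ 000101✓ 000110✓ 001010✓ 001011✓ 001100✓ 001101✓ 001110✓ 010000✓ 010100✓ 011000✓ 011001✓ 011011✓ 100010✓ 100110✓ 100111✓ 101000✓ 101011✓ 101101✓ 101110✓ 110000✓ 110100✓ 110111✓ 111000✓ 111001✓
Round 1: -00010✓ -00110✓ -01011 -01101 -01110✓ -10000✓ -10100✓ -11000✓ -11001✓ 0-0000✓ 0-0100✓ 0-1011 00-010✓ 00-100✓ 00-101✓ 00-110✓ 000-00✓ 000-10✓ 0000-0✓ 0001-0✓ 00010-✓ 001-10✓ 00101- 0011-0✓ 00110-✓ 01-000✓ 010-00✓ 0110-1 01100-✓ 1-0111 1-1000 10-110✓ 100-10✓ 10011- 11-000✓ 110-00✓ 11100-✓
Round 2: -0-110 -00-10 -1-000 -10-00 -1100- 0-0-00 00--10 00-1-0 00-10- 000--0
PIs = {-0-110, -00-10, -01011, -01101, -1-000, -10-00, -1100-, 0-0-00, 0-1011, 00--10, 00-1-0, 00-10-, 000--0, 00101-, 0110-1, 1-0111, 1-1000, 10011-}

-01011, -01101, 0-1011, 00101-, 0110-1, 1-0111, 1-1000, 10011-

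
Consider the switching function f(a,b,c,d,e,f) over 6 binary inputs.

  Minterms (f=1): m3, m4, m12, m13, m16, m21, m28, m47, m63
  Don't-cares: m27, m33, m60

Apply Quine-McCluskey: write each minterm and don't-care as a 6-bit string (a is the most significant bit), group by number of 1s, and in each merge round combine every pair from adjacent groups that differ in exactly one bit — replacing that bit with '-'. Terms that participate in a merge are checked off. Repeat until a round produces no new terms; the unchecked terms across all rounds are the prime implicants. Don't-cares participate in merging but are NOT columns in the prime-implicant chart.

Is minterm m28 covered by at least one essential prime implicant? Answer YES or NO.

NO

[col 0] 000011, 000100*, 001100*, 001101*, 010000, 010101, 011011, 011100*, 100001, 101111*, 111100*, 111111*
[col 1] -11100, 0-1100, 00-100, 00110-, 1-1111
Prime implicants: -11100, 0-1100, 00-100, 000011, 00110-, 010000, 010101, 011011, 1-1111, 100001
PI chart (minterm → PIs covering it):
  3 | 000011  (sole → essential)
  4 | 00-100  (sole → essential)
  12 | 0-1100,00-100,00110-
  13 | 00110-  (sole → essential)
  16 | 010000  (sole → essential)
  21 | 010101  (sole → essential)
  28 | -11100,0-1100
  47 | 1-1111  (sole → essential)
  63 | 1-1111  (sole → essential)
Essential prime implicants: 00-100, 000011, 00110-, 010000, 010101, 1-1111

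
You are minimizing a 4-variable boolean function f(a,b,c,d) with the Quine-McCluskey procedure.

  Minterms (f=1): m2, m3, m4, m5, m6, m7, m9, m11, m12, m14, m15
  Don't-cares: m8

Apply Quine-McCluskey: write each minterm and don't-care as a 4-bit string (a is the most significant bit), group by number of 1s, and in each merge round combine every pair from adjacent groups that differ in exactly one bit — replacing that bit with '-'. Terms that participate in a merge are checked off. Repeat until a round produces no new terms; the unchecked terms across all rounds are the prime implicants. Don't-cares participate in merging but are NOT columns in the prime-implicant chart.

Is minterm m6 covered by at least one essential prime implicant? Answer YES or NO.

YES

Round 0: 0010✓ 0011✓ 0100✓ 0101✓ 0110✓ 0111✓ 1000✓ 1001✓ 1011✓ 1100✓ 1110✓ 1111✓
Round 1: -011✓ -100✓ -110✓ -111✓ 0-10✓ 0-11✓ 001-✓ 01-0✓ 01-1✓ 010-✓ 011-✓ 1-00 1-11✓ 10-1 100- 11-0✓ 111-✓
Round 2: --11 -1-0 -11- 0-1- 01--
PIs = {--11, -1-0, -11-, 0-1-, 01--, 1-00, 10-1, 100-}
Coverage chart:
  m2: 0-1- ←essential
  m3: --11,0-1-
  m4: -1-0,01--
  m5: 01-- ←essential
  m6: -1-0,-11-,0-1-,01--
  m7: --11,-11-,0-1-,01--
  m9: 10-1,100-
  m11: --11,10-1
  m12: -1-0,1-00
  m14: -1-0,-11-
  m15: --11,-11-
Essential: 0-1-, 01--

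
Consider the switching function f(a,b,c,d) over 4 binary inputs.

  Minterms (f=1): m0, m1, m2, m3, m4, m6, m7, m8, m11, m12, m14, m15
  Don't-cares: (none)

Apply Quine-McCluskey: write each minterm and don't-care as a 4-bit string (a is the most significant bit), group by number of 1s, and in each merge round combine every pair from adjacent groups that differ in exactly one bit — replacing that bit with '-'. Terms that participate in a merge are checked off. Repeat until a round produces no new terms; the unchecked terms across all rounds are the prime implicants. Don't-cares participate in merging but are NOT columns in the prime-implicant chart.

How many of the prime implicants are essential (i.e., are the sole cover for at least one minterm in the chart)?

3

Round 0: 0000✓ 0001✓ 0010✓ 0011✓ 0100✓ 0110✓ 0111✓ 1000✓ 1011✓ 1100✓ 1110✓ 1111✓
Round 1: -000✓ -011✓ -100✓ -110✓ -111✓ 0-00✓ 0-10✓ 0-11✓ 00-0✓ 00-1✓ 000-✓ 001-✓ 01-0✓ 011-✓ 1-00✓ 1-11✓ 11-0✓ 111-✓
Round 2: --00 --11 -1-0 -11- 0--0 0-1- 00--
PIs = {--00, --11, -1-0, -11-, 0--0, 0-1-, 00--}
Coverage chart:
  m0: --00,0--0,00--
  m1: 00-- ←essential
  m2: 0--0,0-1-,00--
  m3: --11,0-1-,00--
  m4: --00,-1-0,0--0
  m6: -1-0,-11-,0--0,0-1-
  m7: --11,-11-,0-1-
  m8: --00 ←essential
  m11: --11 ←essential
  m12: --00,-1-0
  m14: -1-0,-11-
  m15: --11,-11-
Essential: --00, --11, 00--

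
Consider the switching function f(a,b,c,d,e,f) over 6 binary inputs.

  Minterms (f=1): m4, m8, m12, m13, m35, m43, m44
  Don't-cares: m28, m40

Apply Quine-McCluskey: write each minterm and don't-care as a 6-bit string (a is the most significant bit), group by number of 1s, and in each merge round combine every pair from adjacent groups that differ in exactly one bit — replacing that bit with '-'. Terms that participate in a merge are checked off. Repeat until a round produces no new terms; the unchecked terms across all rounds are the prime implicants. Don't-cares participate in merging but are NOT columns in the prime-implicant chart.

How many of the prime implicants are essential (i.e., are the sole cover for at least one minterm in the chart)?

Round 0: 000100✓ 001000✓ 001100✓ 001101✓ 011100✓ 100011✓ 101000✓ 101011✓ 101100✓
Round 1: -01000✓ -01100✓ 0-1100 00-100 001-00✓ 00110- 10-011 101-00✓
Round 2: -01-00
PIs = {-01-00, 0-1100, 00-100, 00110-, 10-011}
Coverage chart:
  m4: 00-100 ←essential
  m8: -01-00 ←essential
  m12: -01-00,0-1100,00-100,00110-
  m13: 00110- ←essential
  m35: 10-011 ←essential
  m43: 10-011 ←essential
  m44: -01-00 ←essential
Essential: -01-00, 00-100, 00110-, 10-011

4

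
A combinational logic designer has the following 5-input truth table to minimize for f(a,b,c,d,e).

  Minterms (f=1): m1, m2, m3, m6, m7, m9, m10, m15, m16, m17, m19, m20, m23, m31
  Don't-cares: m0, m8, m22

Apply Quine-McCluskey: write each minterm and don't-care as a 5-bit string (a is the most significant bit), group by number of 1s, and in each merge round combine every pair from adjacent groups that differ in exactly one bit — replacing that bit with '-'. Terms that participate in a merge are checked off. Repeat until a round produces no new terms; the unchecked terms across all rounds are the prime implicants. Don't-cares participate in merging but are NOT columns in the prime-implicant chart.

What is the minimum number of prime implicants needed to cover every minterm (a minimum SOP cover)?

6

size-2^0 implicants → 00000(✓)  00001(✓)  00010(✓)  00011(✓)  00110(✓)  00111(✓)  01000(✓)  01001(✓)  01010(✓)  01111(✓)  10000(✓)  10001(✓)  10011(✓)  10100(✓)  10110(✓)  10111(✓)  11111(✓)
size-2^1 implicants → -0000(✓)  -0001(✓)  -0011(✓)  -0110(✓)  -0111(✓)  -1111(✓)  0-000(✓)  0-001(✓)  0-010(✓)  0-111(✓)  00-10(✓)  00-11(✓)  000-0(✓)  000-1(✓)  0000-(✓)  0001-(✓)  0011-(✓)  010-0(✓)  0100-(✓)  1-111(✓)  10-00  10-11(✓)  100-1(✓)  1000-(✓)  101-0  1011-(✓)
size-2^2 implicants → --111  -0-11  -00-1  -000-  -011-  0-0-0  0-00-  00-1-  000--
Unchecked terms (primes): --111, -0-11, -00-1, -000-, -011-, 0-0-0, 0-00-, 00-1-, 000--, 10-00, 101-0
Minterm coverage:
  m1 ⊆ -00-1,-000-,0-00-,000--
  m2 ⊆ 0-0-0,00-1-,000--
  m3 ⊆ -0-11,-00-1,00-1-,000--
  m6 ⊆ -011-,00-1-
  m7 ⊆ --111,-0-11,-011-,00-1-
  m9 ⊆ 0-00- [E]
  m10 ⊆ 0-0-0 [E]
  m15 ⊆ --111 [E]
  m16 ⊆ -000-,10-00
  m17 ⊆ -00-1,-000-
  m19 ⊆ -0-11,-00-1
  m20 ⊆ 10-00,101-0
  m23 ⊆ --111,-0-11,-011-
  m31 ⊆ --111 [E]
E = {--111, 0-0-0, 0-00-}
Petrick residual → -00-1, -011-, 10-00
Cover = cde + b'c'e + b'cd + a'c'e' + a'c'd' + ab'd'e'  |cover|=6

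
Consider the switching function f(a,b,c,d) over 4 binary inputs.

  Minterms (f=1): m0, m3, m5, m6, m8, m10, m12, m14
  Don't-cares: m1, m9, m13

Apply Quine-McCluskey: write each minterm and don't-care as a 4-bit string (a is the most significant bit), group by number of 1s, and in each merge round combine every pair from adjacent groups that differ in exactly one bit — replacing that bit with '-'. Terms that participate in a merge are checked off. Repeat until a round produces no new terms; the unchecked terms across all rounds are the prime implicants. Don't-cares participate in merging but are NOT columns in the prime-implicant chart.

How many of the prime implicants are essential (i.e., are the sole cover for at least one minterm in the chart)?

size-2^0 implicants → 0000(✓)  0001(✓)  0011(✓)  0101(✓)  0110(✓)  1000(✓)  1001(✓)  1010(✓)  1100(✓)  1101(✓)  1110(✓)
size-2^1 implicants → -000(✓)  -001(✓)  -101(✓)  -110  0-01(✓)  00-1  000-(✓)  1-00(✓)  1-01(✓)  1-10(✓)  10-0(✓)  100-(✓)  11-0(✓)  110-(✓)
size-2^2 implicants → --01  -00-  1--0  1-0-
Unchecked terms (primes): --01, -00-, -110, 00-1, 1--0, 1-0-
Minterm coverage:
  m0 ⊆ -00- [E]
  m3 ⊆ 00-1 [E]
  m5 ⊆ --01 [E]
  m6 ⊆ -110 [E]
  m8 ⊆ -00-,1--0,1-0-
  m10 ⊆ 1--0 [E]
  m12 ⊆ 1--0,1-0-
  m14 ⊆ -110,1--0
E = {--01, -00-, -110, 00-1, 1--0}

5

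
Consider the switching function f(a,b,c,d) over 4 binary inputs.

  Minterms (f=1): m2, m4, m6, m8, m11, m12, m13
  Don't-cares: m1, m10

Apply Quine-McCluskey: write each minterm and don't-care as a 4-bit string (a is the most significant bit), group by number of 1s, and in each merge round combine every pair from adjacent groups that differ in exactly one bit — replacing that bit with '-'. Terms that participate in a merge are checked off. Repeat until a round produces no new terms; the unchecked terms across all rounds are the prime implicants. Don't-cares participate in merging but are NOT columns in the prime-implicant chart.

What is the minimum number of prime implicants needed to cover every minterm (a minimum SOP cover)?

5

Round 0: 0001 0010✓ 0100✓ 0110✓ 1000✓ 1010✓ 1011✓ 1100✓ 1101✓
Round 1: -010 -100 0-10 01-0 1-00 10-0 101- 110-
PIs = {-010, -100, 0-10, 0001, 01-0, 1-00, 10-0, 101-, 110-}
Coverage chart:
  m2: -010,0-10
  m4: -100,01-0
  m6: 0-10,01-0
  m8: 1-00,10-0
  m11: 101- ←essential
  m12: -100,1-00,110-
  m13: 110- ←essential
Essential: 101-, 110-
Petrick residual → -010, 01-0, 1-00
Min cover (5 terms): b'cd' + a'bd' + ac'd' + ab'c + abc'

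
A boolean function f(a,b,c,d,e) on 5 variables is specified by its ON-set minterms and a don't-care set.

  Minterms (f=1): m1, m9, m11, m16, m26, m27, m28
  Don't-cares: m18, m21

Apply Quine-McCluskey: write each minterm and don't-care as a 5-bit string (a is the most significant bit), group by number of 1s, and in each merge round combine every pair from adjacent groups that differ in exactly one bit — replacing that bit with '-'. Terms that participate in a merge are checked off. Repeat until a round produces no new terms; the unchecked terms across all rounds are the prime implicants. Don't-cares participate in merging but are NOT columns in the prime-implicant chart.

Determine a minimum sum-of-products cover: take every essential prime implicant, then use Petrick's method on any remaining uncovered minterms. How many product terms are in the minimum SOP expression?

5

[col 0] 00001*, 01001*, 01011*, 10000*, 10010*, 10101, 11010*, 11011*, 11100
[col 1] -1011, 0-001, 010-1, 1-010, 100-0, 1101-
Prime implicants: -1011, 0-001, 010-1, 1-010, 100-0, 10101, 1101-, 11100
PI chart (minterm → PIs covering it):
  1 | 0-001  (sole → essential)
  9 | 0-001,010-1
  11 | -1011,010-1
  16 | 100-0  (sole → essential)
  26 | 1-010,1101-
  27 | -1011,1101-
  28 | 11100  (sole → essential)
Essential prime implicants: 0-001, 100-0, 11100
Petrick residual → -1011, 1-010
Minimum SOP uses 5 PIs: bc'de + a'c'd'e + ac'de' + ab'c'e' + abcd'e'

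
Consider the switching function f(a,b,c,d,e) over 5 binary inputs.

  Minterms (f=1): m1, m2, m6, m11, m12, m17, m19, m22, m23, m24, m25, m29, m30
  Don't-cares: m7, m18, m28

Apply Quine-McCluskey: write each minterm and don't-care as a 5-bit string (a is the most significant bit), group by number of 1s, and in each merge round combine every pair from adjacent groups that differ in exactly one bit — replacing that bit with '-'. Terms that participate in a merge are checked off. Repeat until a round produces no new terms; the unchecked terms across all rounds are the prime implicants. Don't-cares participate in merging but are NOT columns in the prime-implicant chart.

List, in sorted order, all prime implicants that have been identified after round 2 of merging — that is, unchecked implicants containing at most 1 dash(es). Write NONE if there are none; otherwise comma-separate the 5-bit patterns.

[col 0] 00001*, 00010*, 00110*, 00111*, 01011, 01100*, 10001*, 10010*, 10011*, 10110*, 10111*, 11000*, 11001*, 11100*, 11101*, 11110*
[col 1] -0001, -0010*, -0110*, -0111*, -1100, 00-10*, 0011-*, 1-001, 1-110, 10-10*, 10-11*, 100-1, 1001-*, 1011-*, 11-00*, 11-01*, 1100-*, 111-0, 1110-*
[col 2] -0-10, -011-, 10-1-, 11-0-
Prime implicants: -0-10, -0001, -011-, -1100, 01011, 1-001, 1-110, 10-1-, 100-1, 11-0-, 111-0

-0001, -1100, 01011, 1-001, 1-110, 100-1, 111-0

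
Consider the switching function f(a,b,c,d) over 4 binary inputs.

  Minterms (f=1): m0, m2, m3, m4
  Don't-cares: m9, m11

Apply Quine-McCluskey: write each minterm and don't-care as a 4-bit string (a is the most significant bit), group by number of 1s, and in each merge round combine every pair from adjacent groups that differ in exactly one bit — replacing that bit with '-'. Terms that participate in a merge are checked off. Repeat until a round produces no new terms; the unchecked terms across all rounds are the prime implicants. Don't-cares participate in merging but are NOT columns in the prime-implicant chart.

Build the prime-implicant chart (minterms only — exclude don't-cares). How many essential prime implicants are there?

1

size-2^0 implicants → 0000(✓)  0010(✓)  0011(✓)  0100(✓)  1001(✓)  1011(✓)
size-2^1 implicants → -011  0-00  00-0  001-  10-1
Unchecked terms (primes): -011, 0-00, 00-0, 001-, 10-1
Minterm coverage:
  m0 ⊆ 0-00,00-0
  m2 ⊆ 00-0,001-
  m3 ⊆ -011,001-
  m4 ⊆ 0-00 [E]
E = {0-00}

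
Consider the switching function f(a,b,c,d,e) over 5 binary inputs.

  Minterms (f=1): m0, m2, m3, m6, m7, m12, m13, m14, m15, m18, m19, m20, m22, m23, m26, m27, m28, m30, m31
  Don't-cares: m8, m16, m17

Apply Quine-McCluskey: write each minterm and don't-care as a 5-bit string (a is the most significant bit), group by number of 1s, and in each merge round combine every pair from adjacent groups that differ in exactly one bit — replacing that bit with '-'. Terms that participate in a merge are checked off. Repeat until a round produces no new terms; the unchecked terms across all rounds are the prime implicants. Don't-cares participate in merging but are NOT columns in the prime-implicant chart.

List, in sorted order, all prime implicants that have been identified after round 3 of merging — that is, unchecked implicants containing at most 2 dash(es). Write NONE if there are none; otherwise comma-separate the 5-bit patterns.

size-2^0 implicants → 00000(✓)  00010(✓)  00011(✓)  00110(✓)  00111(✓)  01000(✓)  01100(✓)  01101(✓)  01110(✓)  01111(✓)  10000(✓)  10001(✓)  10010(✓)  10011(✓)  10100(✓)  10110(✓)  10111(✓)  11010(✓)  11011(✓)  11100(✓)  11110(✓)  11111(✓)
size-2^1 implicants → -0000(✓)  -0010(✓)  -0011(✓)  -0110(✓)  -0111(✓)  -1100(✓)  -1110(✓)  -1111(✓)  0-000  0-110(✓)  0-111(✓)  00-10(✓)  00-11(✓)  000-0(✓)  0001-(✓)  0011-(✓)  01-00  011-0(✓)  011-1(✓)  0110-(✓)  0111-(✓)  1-010(✓)  1-011(✓)  1-100(✓)  1-110(✓)  1-111(✓)  10-00(✓)  10-10(✓)  10-11(✓)  100-0(✓)  100-1(✓)  1000-(✓)  1001-(✓)  101-0(✓)  1011-(✓)  11-10(✓)  11-11(✓)  1101-(✓)  111-0(✓)  1111-(✓)
size-2^2 implicants → --110(✓)  --111(✓)  -0-10(✓)  -0-11(✓)  -00-0  -001-(✓)  -011-(✓)  -11-0  -111-(✓)  0-11-(✓)  00-1-(✓)  011--  1--10(✓)  1--11(✓)  1-01-(✓)  1-1-0  1-11-(✓)  10--0  10-1-(✓)  100--  11-1-(✓)
size-2^3 implicants → --11-  -0-1-  1--1-
Unchecked terms (primes): --11-, -0-1-, -00-0, -11-0, 0-000, 01-00, 011--, 1--1-, 1-1-0, 10--0, 100--

-00-0, -11-0, 0-000, 01-00, 011--, 1-1-0, 10--0, 100--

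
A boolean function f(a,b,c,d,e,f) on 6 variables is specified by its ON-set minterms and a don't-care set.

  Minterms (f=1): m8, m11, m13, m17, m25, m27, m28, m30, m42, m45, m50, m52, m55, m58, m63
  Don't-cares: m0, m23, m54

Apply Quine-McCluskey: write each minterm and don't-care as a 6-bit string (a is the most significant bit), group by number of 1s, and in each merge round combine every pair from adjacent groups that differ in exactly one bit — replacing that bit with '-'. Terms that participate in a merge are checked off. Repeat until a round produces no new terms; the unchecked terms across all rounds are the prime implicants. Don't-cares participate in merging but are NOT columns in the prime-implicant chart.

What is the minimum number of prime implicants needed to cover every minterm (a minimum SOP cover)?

Round 0: 000000✓ 001000✓ 001011✓ 001101✓ 010001✓ 010111✓ 011001✓ 011011✓ 011100✓ 011110✓ 101010✓ 101101✓ 110010✓ 110100✓ 110110✓ 110111✓ 111010✓ 111111✓
Round 1: -01101 -10111 0-1011 00-000 01-001 0110-1 0111-0 1-1010 11-010 11-111 110-10 1101-0 11011-
PIs = {-01101, -10111, 0-1011, 00-000, 01-001, 0110-1, 0111-0, 1-1010, 11-010, 11-111, 110-10, 1101-0, 11011-}
Coverage chart:
  m8: 00-000 ←essential
  m11: 0-1011 ←essential
  m13: -01101 ←essential
  m17: 01-001 ←essential
  m25: 01-001,0110-1
  m27: 0-1011,0110-1
  m28: 0111-0 ←essential
  m30: 0111-0 ←essential
  m42: 1-1010 ←essential
  m45: -01101 ←essential
  m50: 11-010,110-10
  m52: 1101-0 ←essential
  m55: -10111,11-111,11011-
  m58: 1-1010,11-010
  m63: 11-111 ←essential
Essential: -01101, 0-1011, 00-000, 01-001, 0111-0, 1-1010, 11-111, 1101-0
Petrick residual → 11-010
Min cover (9 terms): b'cde'f + a'cd'ef + a'b'd'e'f' + a'bd'e'f + a'bcdf' + acd'ef' + abd'ef' + abdef + abc'df'

9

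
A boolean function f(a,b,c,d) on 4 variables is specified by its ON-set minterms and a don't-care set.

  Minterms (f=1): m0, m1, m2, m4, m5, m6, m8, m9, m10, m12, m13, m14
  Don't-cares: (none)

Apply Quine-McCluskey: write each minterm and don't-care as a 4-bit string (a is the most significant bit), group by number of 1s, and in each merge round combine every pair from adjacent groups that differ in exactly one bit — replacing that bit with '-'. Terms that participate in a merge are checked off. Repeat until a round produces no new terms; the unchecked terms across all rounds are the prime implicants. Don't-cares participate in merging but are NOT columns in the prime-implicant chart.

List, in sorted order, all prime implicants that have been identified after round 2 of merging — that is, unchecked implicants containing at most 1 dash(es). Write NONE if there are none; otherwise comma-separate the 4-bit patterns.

Round 0: 0000✓ 0001✓ 0010✓ 0100✓ 0101✓ 0110✓ 1000✓ 1001✓ 1010✓ 1100✓ 1101✓ 1110✓
Round 1: -000✓ -001✓ -010✓ -100✓ -101✓ -110✓ 0-00✓ 0-01✓ 0-10✓ 00-0✓ 000-✓ 01-0✓ 010-✓ 1-00✓ 1-01✓ 1-10✓ 10-0✓ 100-✓ 11-0✓ 110-✓
Round 2: --00✓ --01✓ --10✓ -0-0✓ -00-✓ -1-0✓ -10-✓ 0--0✓ 0-0-✓ 1--0✓ 1-0-✓
Round 3: ---0 --0-
PIs = {---0, --0-}

NONE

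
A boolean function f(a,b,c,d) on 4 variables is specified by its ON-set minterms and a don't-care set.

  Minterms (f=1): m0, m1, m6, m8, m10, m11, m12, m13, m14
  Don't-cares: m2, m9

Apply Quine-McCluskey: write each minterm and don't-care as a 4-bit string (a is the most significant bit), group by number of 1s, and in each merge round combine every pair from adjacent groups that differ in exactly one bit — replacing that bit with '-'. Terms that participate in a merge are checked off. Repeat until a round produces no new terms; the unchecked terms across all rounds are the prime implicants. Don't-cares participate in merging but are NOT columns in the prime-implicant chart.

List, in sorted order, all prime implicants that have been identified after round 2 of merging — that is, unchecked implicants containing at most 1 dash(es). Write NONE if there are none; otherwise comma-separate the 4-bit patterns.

NONE

Round 0: 0000✓ 0001✓ 0010✓ 0110✓ 1000✓ 1001✓ 1010✓ 1011✓ 1100✓ 1101✓ 1110✓
Round 1: -000✓ -001✓ -010✓ -110✓ 0-10✓ 00-0✓ 000-✓ 1-00✓ 1-01✓ 1-10✓ 10-0✓ 10-1✓ 100-✓ 101-✓ 11-0✓ 110-✓
Round 2: --10 -0-0 -00- 1--0 1-0- 10--
PIs = {--10, -0-0, -00-, 1--0, 1-0-, 10--}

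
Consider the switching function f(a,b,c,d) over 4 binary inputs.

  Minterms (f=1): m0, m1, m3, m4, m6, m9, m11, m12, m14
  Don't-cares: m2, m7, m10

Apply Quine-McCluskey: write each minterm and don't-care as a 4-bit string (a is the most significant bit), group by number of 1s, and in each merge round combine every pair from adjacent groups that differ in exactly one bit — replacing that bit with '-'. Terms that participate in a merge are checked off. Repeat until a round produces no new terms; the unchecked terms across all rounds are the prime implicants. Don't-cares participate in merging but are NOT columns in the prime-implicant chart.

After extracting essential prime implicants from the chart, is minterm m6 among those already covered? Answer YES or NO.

YES

Round 0: 0000✓ 0001✓ 0010✓ 0011✓ 0100✓ 0110✓ 0111✓ 1001✓ 1010✓ 1011✓ 1100✓ 1110✓
Round 1: -001✓ -010✓ -011✓ -100✓ -110✓ 0-00✓ 0-10✓ 0-11✓ 00-0✓ 00-1✓ 000-✓ 001-✓ 01-0✓ 011-✓ 1-10✓ 10-1✓ 101-✓ 11-0✓
Round 2: --10 -0-1 -01- -1-0 0--0 0-1- 00--
PIs = {--10, -0-1, -01-, -1-0, 0--0, 0-1-, 00--}
Coverage chart:
  m0: 0--0,00--
  m1: -0-1,00--
  m3: -0-1,-01-,0-1-,00--
  m4: -1-0,0--0
  m6: --10,-1-0,0--0,0-1-
  m9: -0-1 ←essential
  m11: -0-1,-01-
  m12: -1-0 ←essential
  m14: --10,-1-0
Essential: -0-1, -1-0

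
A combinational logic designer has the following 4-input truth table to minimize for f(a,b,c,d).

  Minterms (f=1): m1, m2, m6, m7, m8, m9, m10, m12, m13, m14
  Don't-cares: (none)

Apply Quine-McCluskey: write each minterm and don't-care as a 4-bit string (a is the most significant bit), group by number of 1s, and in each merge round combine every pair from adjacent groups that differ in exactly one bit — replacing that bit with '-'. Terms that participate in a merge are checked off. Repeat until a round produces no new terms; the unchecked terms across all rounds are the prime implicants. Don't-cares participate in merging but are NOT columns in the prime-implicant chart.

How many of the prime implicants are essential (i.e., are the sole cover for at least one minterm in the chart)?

4

Round 0: 0001✓ 0010✓ 0110✓ 0111✓ 1000✓ 1001✓ 1010✓ 1100✓ 1101✓ 1110✓
Round 1: -001 -010✓ -110✓ 0-10✓ 011- 1-00✓ 1-01✓ 1-10✓ 10-0✓ 100-✓ 11-0✓ 110-✓
Round 2: --10 1--0 1-0-
PIs = {--10, -001, 011-, 1--0, 1-0-}
Coverage chart:
  m1: -001 ←essential
  m2: --10 ←essential
  m6: --10,011-
  m7: 011- ←essential
  m8: 1--0,1-0-
  m9: -001,1-0-
  m10: --10,1--0
  m12: 1--0,1-0-
  m13: 1-0- ←essential
  m14: --10,1--0
Essential: --10, -001, 011-, 1-0-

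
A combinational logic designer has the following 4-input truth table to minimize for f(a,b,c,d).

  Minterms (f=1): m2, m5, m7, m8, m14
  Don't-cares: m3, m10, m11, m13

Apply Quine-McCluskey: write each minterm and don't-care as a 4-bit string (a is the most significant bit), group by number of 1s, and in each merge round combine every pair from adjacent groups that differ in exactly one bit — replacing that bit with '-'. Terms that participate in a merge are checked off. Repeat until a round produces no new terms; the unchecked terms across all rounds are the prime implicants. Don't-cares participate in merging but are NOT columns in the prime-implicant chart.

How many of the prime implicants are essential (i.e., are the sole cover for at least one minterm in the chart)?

3

size-2^0 implicants → 0010(✓)  0011(✓)  0101(✓)  0111(✓)  1000(✓)  1010(✓)  1011(✓)  1101(✓)  1110(✓)
size-2^1 implicants → -010(✓)  -011(✓)  -101  0-11  001-(✓)  01-1  1-10  10-0  101-(✓)
size-2^2 implicants → -01-
Unchecked terms (primes): -01-, -101, 0-11, 01-1, 1-10, 10-0
Minterm coverage:
  m2 ⊆ -01- [E]
  m5 ⊆ -101,01-1
  m7 ⊆ 0-11,01-1
  m8 ⊆ 10-0 [E]
  m14 ⊆ 1-10 [E]
E = {-01-, 1-10, 10-0}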